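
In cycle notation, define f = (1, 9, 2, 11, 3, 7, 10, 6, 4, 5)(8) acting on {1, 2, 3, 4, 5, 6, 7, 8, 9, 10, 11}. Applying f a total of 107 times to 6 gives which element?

6 lies in the 10-cycle (1, 9, 2, 11, 3, 7, 10, 6, 4, 5).
Powers repeat with period 10 on this cycle, and 107 mod 10 = 7, so f^107(6) = f^7(6).
Stepping 7 places around the cycle: 6 → 4 → 5 → 1 → 9 → 2 → 11 → 3.

3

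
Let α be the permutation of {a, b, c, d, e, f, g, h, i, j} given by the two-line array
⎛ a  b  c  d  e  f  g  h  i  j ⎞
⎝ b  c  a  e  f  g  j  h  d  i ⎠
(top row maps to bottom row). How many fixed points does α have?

1

The fixed points (elements with α(x) = x) are {h}, so there is 1.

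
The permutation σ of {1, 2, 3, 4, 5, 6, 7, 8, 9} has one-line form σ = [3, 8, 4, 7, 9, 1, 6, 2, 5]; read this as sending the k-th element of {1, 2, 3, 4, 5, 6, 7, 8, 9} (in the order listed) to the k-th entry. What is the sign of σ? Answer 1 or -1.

In disjoint-cycle form the cycle lengths are 5, 2, 2.
A cycle of length ℓ contributes ℓ−1 transpositions, so σ is a product of 4 + 1 + 1 = 6 transpositions — even.

1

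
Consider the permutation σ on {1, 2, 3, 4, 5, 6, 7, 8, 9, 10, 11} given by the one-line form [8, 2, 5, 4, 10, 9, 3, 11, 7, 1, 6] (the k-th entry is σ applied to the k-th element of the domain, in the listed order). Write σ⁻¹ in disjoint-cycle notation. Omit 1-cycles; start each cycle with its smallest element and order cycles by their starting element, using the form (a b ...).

The cycle decomposition of σ is (1 8 11 6 9 7 3 5 10).
The inverse reverses every cycle; in canonical form, σ⁻¹ = (1 10 5 3 7 9 6 11 8).

(1 10 5 3 7 9 6 11 8)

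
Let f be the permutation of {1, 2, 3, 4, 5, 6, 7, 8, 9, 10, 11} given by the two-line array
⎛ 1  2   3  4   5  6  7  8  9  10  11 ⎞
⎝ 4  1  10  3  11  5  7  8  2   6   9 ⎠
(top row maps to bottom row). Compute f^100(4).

3

Tracing 4 → 3 → … returns to 4 after 9 steps, so 4 lies in a 9-cycle (1, 4, 3, 10, 6, 5, 11, 9, 2).
On a 9-cycle, f^9 is the identity, so f^100 = f^1 there (100 ≡ 1 mod 9).
Stepping 1 place around the cycle: 4 → 3.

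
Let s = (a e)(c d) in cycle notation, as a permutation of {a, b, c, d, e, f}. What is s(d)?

d appears in (c d); the next entry (wrapping around) is c.

c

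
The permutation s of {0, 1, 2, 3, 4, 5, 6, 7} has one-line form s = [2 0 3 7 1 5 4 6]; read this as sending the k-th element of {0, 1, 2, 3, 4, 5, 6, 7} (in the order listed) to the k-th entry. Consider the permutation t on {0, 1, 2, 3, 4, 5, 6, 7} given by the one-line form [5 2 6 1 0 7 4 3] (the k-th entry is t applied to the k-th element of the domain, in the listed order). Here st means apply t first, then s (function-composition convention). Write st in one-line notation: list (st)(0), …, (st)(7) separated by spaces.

(st)(x) = s(t(x)). Computing each image: s(t(0)) = s(5) = 5, s(t(1)) = s(2) = 3, s(t(2)) = s(6) = 4, s(t(3)) = s(1) = 0, s(t(4)) = s(0) = 2, s(t(5)) = s(7) = 6, s(t(6)) = s(4) = 1, s(t(7)) = s(3) = 7.
Hence st = [5 3 4 0 2 6 1 7].

5 3 4 0 2 6 1 7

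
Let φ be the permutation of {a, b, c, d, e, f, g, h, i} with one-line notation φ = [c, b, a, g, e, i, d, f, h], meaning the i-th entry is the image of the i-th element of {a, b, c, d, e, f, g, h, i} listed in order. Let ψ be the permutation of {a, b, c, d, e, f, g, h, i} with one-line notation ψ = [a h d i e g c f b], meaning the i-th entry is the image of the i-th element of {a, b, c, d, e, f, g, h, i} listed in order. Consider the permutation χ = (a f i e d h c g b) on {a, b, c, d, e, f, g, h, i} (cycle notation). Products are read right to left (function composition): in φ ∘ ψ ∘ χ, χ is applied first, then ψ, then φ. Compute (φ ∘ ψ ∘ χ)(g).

Chase g: χ(g) = b; ψ(b) = h; φ(h) = f. Hence (φ ∘ ψ ∘ χ)(g) = f.

f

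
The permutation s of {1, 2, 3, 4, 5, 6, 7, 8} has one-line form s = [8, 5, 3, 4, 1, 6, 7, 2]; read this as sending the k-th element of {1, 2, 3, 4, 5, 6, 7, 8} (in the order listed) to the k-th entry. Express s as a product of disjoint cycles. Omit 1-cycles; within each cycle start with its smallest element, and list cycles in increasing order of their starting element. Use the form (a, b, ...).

(1, 8, 2, 5)

From 1: 1 → 8 → 2 → 5 → 1, closing the cycle (1, 8, 2, 5).
Continuing from each remaining unvisited element yields (1, 8, 2, 5).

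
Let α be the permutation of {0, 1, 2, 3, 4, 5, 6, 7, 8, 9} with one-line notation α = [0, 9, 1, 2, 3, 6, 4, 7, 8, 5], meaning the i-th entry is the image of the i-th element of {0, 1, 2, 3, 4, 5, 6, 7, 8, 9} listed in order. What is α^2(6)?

Tracing 6 → 4 → … returns to 6 after 7 steps, so 6 lies in a 7-cycle (1, 9, 5, 6, 4, 3, 2).
Stepping 2 places around the cycle: 6 → 4 → 3.

3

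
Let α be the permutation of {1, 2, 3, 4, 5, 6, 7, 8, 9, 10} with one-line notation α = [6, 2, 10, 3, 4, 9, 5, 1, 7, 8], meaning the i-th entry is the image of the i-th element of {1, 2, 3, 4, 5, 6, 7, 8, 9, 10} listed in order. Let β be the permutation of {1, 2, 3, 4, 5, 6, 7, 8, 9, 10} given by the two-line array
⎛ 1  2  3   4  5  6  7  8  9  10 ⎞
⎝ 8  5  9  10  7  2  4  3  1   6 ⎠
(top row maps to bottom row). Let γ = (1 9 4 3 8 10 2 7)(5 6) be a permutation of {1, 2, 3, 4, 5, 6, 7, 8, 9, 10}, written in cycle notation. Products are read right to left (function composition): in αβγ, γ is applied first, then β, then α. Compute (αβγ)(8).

9

Apply the permutations in order: γ(8) = 10, then β(10) = 6, then α(6) = 9. So (αβγ)(8) = 9.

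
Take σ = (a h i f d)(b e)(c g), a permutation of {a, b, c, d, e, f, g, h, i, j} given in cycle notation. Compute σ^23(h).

h lies in the 5-cycle (a h i f d).
Powers repeat with period 5 on this cycle, and 23 mod 5 = 3, so σ^23(h) = σ^3(h).
Advancing 3 steps from h: h → i → f → d.

d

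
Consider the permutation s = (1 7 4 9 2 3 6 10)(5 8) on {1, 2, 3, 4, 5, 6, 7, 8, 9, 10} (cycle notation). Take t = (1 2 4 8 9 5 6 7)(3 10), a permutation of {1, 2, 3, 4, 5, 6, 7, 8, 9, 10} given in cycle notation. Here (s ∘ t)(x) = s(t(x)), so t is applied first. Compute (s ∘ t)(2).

9

(s ∘ t)(2) = s(t(2)). t(2) = 4, then s(4) = 9. So (s ∘ t)(2) = 9.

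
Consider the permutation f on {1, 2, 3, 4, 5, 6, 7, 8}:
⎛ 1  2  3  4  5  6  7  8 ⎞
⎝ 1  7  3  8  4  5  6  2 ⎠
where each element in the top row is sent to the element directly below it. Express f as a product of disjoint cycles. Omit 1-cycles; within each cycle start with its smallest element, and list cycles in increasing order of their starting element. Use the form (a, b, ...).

From 2: 2 → 7 → 6 → 5 → 4 → 8 → 2, closing the cycle (2, 7, 6, 5, 4, 8).
Continuing from each remaining unvisited element yields (2, 7, 6, 5, 4, 8).

(2, 7, 6, 5, 4, 8)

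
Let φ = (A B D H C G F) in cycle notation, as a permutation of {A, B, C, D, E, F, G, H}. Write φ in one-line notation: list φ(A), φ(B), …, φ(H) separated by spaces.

B D G H E A F C

Each element maps to the next entry in its cycle (wrapping to the front): A→B, B→D, C→G, D→H, E→E, F→A, G→F, H→C.
So the one-line form is B D G H E A F C.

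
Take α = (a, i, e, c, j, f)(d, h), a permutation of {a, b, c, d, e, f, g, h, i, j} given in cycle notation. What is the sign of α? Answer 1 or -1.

1

The cycle lengths are 6, 2, 1, 1.
A cycle is odd iff its length is even; α has 2 even-length cycles, so sgn(α) = (−1)^2 and α is even.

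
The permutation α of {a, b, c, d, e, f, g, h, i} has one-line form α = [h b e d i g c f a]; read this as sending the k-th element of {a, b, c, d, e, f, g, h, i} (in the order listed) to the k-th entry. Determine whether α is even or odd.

In disjoint-cycle form the cycle lengths are 7, 1, 1.
A cycle is odd iff its length is even; α has 0 even-length cycles, so sgn(α) = (−1)^0 and α is even.

even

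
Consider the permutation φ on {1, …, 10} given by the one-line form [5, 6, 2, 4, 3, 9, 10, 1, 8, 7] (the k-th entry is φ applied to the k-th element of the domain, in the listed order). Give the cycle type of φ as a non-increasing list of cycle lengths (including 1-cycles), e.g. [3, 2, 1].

[7, 2, 1]

The disjoint cycles are (1 5 3 2 6 9 8)(4)(7 10), with lengths 7, 2, 1 in non-increasing order.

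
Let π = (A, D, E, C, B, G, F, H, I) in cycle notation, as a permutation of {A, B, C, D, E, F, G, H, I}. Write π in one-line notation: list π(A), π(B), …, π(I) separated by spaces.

Reading each image from the cycles: A↦D, B↦G, C↦B, D↦E, E↦C, F↦H, G↦F, H↦I, I↦A.
Listing these in domain order gives D G B E C H F I A.

D G B E C H F I A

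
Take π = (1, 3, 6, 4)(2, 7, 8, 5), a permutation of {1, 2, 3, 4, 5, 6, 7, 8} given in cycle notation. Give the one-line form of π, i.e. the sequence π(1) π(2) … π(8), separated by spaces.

3 7 6 1 2 4 8 5

Reading each image from the cycles: 1↦3, 2↦7, 3↦6, 4↦1, 5↦2, 6↦4, 7↦8, 8↦5.
So the one-line form is 3 7 6 1 2 4 8 5.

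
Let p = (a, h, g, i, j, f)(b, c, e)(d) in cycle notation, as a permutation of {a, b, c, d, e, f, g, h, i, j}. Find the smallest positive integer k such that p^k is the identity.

6

The cycle type of p is (6, 3, 1).
The order of p is the least common multiple of its cycle lengths: lcm(6, 3) = 6.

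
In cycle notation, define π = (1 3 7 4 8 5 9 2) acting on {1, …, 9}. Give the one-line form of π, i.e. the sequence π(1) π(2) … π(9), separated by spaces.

Reading each image from the cycles: 1↦3, 2↦1, 3↦7, 4↦8, 5↦9, 6↦6, 7↦4, 8↦5, 9↦2.
So the one-line form is 3 1 7 8 9 6 4 5 2.

3 1 7 8 9 6 4 5 2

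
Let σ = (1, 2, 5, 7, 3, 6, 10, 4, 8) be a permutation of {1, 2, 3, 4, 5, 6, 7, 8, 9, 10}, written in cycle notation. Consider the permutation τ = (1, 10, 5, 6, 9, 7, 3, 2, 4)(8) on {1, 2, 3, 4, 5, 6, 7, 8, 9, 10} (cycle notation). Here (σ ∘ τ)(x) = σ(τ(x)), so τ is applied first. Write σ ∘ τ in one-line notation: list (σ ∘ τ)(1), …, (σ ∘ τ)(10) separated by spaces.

4 8 5 2 10 9 6 1 3 7

(σ ∘ τ)(x) = σ(τ(x)). Computing each image: σ(τ(1)) = σ(10) = 4, σ(τ(2)) = σ(4) = 8, σ(τ(3)) = σ(2) = 5, σ(τ(4)) = σ(1) = 2, σ(τ(5)) = σ(6) = 10, σ(τ(6)) = σ(9) = 9, σ(τ(7)) = σ(3) = 6, σ(τ(8)) = σ(8) = 1, σ(τ(9)) = σ(7) = 3, σ(τ(10)) = σ(5) = 7.
Hence σ ∘ τ = [4 8 5 2 10 9 6 1 3 7].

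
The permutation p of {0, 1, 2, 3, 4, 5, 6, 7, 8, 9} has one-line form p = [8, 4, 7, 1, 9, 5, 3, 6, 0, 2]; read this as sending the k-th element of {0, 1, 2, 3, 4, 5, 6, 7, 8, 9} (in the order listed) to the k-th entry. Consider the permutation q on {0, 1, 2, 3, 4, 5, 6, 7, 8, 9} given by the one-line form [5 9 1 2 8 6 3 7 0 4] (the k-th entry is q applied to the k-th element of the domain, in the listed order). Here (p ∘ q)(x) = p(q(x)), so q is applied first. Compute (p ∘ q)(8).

(p ∘ q)(8) = p(q(8)). q(8) = 0, then p(0) = 8. So (p ∘ q)(8) = 8.

8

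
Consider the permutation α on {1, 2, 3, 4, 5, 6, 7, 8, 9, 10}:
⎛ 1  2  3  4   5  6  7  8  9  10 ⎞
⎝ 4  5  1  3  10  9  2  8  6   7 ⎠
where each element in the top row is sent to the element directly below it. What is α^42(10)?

2

Tracing 10 → 7 → … returns to 10 after 4 steps, so 10 lies in a 4-cycle (2, 5, 10, 7).
On a 4-cycle, α^4 is the identity, so α^42 = α^2 there (42 ≡ 2 mod 4).
Advancing 2 steps from 10: 10 → 7 → 2.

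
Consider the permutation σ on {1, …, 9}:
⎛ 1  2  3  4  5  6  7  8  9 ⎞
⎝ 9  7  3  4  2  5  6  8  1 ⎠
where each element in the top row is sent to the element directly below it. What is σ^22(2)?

Tracing 2 → 7 → … returns to 2 after 4 steps, so 2 lies in a 4-cycle (2 7 6 5).
Powers repeat with period 4 on this cycle, and 22 mod 4 = 2, so σ^22(2) = σ^2(2).
Stepping 2 places around the cycle: 2 → 7 → 6.

6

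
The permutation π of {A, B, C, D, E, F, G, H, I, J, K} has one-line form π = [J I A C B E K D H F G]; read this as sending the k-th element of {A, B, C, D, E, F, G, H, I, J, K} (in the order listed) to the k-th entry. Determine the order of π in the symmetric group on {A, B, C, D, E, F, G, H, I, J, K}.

The disjoint-cycle form of π has cycle lengths 9, 2.
The order is lcm(9, 2) = 18.

18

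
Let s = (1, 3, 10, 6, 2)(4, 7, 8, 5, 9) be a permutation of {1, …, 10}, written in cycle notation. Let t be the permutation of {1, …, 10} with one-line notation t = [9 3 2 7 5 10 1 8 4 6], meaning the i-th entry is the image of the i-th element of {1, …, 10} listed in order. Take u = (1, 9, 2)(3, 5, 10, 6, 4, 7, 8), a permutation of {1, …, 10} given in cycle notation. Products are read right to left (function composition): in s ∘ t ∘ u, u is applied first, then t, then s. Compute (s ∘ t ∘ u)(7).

5

(s ∘ t ∘ u)(7) = s(t(u(7))). u(7) = 8, then t(8) = 8, then s(8) = 5, so the result is 5.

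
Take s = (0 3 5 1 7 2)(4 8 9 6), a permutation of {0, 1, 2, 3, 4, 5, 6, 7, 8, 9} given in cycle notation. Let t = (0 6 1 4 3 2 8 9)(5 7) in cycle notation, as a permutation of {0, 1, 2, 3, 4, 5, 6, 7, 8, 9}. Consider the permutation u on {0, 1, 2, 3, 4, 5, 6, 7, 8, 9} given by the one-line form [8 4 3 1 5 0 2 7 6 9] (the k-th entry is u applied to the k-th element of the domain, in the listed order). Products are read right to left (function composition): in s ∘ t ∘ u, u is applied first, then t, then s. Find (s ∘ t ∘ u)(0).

6

Chase 0: u(0) = 8; t(8) = 9; s(9) = 6. Hence (s ∘ t ∘ u)(0) = 6.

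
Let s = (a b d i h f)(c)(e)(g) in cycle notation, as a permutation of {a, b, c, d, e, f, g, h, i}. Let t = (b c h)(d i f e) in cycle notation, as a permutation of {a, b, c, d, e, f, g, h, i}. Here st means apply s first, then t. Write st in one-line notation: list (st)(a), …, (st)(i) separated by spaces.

For each element, apply s then t: a → b → c; b → d → i; c → c → h; d → i → f; e → e → d; f → a → a; g → g → g; h → f → e; i → h → b.
Collecting the images, st = [c i h f d a g e b].

c i h f d a g e b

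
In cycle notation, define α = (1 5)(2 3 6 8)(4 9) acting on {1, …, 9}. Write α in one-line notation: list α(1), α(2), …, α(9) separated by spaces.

5 3 6 9 1 8 7 2 4

Reading each image from the cycles: 1↦5, 2↦3, 3↦6, 4↦9, 5↦1, 6↦8, 7↦7, 8↦2, 9↦4.
Listing these in domain order gives 5 3 6 9 1 8 7 2 4.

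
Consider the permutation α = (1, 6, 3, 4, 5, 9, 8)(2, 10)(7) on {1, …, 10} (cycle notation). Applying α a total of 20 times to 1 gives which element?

1 lies in the 7-cycle (1, 6, 3, 4, 5, 9, 8).
Powers repeat with period 7 on this cycle, and 20 mod 7 = 6, so α^20(1) = α^6(1).
Stepping 6 places around the cycle: 1 → 6 → 3 → 4 → 5 → 9 → 8.

8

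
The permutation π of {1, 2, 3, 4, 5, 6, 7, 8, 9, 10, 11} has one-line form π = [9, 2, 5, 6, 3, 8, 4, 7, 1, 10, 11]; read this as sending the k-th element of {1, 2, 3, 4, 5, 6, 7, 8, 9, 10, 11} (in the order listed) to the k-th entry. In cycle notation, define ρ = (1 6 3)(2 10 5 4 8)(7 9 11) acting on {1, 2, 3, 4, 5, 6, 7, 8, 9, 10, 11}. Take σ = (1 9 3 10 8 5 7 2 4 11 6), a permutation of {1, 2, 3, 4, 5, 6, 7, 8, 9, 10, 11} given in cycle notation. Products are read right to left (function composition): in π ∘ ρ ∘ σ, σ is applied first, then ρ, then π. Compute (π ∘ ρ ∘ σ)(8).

6

Chase 8: σ(8) = 5; ρ(5) = 4; π(4) = 6. Hence (π ∘ ρ ∘ σ)(8) = 6.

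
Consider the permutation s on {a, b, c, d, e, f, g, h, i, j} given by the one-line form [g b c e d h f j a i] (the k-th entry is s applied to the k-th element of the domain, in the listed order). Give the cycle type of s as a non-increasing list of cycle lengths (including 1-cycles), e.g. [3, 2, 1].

[6, 2, 1, 1]

The disjoint cycles are (a g f h j i)(b)(c)(d e), with lengths 6, 2, 1, 1 in non-increasing order.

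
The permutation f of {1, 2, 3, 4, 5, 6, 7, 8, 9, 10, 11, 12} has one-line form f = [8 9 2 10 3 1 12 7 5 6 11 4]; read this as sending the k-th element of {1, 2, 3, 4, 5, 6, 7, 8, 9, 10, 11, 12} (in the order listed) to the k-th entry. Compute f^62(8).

Tracing 8 → 7 → … returns to 8 after 7 steps, so 8 lies in a 7-cycle (1, 8, 7, 12, 4, 10, 6).
Since the cycle has length 7, f^62 acts on it the same as f^6 (62 mod 7 = 6).
Stepping 6 places around the cycle: 8 → 7 → 12 → 4 → 10 → 6 → 1.

1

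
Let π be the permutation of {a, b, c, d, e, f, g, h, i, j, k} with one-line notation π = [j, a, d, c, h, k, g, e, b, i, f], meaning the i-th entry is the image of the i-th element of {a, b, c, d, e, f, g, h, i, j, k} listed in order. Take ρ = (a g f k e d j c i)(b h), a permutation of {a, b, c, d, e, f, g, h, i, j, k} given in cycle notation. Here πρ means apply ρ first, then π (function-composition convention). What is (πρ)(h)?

a

(πρ)(h) = π(ρ(h)). ρ(h) = b, then π(b) = a. So (πρ)(h) = a.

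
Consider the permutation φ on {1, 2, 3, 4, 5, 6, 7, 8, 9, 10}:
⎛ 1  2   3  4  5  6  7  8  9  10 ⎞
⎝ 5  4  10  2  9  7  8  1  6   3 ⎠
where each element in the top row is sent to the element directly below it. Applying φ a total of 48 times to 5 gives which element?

5

Tracing 5 → 9 → … returns to 5 after 6 steps, so 5 lies in a 6-cycle (1 5 9 6 7 8).
On a 6-cycle, φ^6 is the identity, so φ^48 = φ^0 there (48 ≡ 0 mod 6).
So φ^48(5) = 5.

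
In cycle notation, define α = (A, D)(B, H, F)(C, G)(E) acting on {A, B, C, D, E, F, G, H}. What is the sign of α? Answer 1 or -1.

1

The cycle lengths are 3, 2, 2, 1.
A cycle of length ℓ contributes ℓ−1 transpositions, so α is a product of 2 + 1 + 1 = 4 transpositions — even.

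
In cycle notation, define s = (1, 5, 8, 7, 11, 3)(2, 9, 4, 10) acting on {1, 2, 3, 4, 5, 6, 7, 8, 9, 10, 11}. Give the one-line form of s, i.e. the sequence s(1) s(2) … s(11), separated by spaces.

Reading each image from the cycles: 1→5, 2→9, 3→1, 4→10, 5→8, 6→6, 7→11, 8→7, 9→4, 10→2, 11→3.
Listing these in domain order gives 5 9 1 10 8 6 11 7 4 2 3.

5 9 1 10 8 6 11 7 4 2 3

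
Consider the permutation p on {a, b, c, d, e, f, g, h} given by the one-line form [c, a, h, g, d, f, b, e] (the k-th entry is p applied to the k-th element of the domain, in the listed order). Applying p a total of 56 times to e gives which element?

Tracing e → d → … returns to e after 7 steps, so e lies in a 7-cycle (a, c, h, e, d, g, b).
Powers repeat with period 7 on this cycle, and 56 mod 7 = 0, so p^56(e) = p^0(e).
So p^56(e) = e.

e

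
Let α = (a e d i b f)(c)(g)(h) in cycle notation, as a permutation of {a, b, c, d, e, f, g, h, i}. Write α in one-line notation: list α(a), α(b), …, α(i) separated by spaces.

Image by image: a→e, b→f, c→c, d→i, e→d, f→a, g→g, h→h, i→b.
Listing these in domain order gives e f c i d a g h b.

e f c i d a g h b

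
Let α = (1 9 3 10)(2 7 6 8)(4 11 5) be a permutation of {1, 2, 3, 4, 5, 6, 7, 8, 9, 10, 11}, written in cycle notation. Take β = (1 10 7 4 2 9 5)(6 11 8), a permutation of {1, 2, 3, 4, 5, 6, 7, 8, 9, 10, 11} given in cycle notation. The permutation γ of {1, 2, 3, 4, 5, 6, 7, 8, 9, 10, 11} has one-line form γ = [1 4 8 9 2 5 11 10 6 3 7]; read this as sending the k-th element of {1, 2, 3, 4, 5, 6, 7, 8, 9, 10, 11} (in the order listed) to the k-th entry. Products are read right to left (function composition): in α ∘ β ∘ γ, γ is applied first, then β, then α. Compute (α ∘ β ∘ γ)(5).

(α ∘ β ∘ γ)(5) = α(β(γ(5))). γ(5) = 2, then β(2) = 9, then α(9) = 3, so the result is 3.

3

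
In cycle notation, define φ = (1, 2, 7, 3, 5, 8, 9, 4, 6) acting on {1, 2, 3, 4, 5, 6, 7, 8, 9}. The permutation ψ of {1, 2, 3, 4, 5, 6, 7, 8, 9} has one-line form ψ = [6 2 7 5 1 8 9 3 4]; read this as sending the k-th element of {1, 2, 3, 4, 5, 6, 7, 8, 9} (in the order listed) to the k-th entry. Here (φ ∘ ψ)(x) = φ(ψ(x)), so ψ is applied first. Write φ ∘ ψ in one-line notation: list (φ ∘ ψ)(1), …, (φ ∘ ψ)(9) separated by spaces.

(φ ∘ ψ)(x) = φ(ψ(x)). Computing each image: φ(ψ(1)) = φ(6) = 1, φ(ψ(2)) = φ(2) = 7, φ(ψ(3)) = φ(7) = 3, φ(ψ(4)) = φ(5) = 8, φ(ψ(5)) = φ(1) = 2, φ(ψ(6)) = φ(8) = 9, φ(ψ(7)) = φ(9) = 4, φ(ψ(8)) = φ(3) = 5, φ(ψ(9)) = φ(4) = 6.
Hence φ ∘ ψ = [1 7 3 8 2 9 4 5 6].

1 7 3 8 2 9 4 5 6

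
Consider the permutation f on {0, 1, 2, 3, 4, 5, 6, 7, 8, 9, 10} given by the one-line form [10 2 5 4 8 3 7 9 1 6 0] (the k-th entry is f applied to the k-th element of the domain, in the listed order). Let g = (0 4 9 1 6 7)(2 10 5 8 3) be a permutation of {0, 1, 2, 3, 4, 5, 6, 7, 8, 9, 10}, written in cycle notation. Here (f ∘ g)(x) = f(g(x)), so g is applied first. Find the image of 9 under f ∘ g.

g(9) = 1, then f(1) = 2; composing gives (f ∘ g)(9) = 2.

2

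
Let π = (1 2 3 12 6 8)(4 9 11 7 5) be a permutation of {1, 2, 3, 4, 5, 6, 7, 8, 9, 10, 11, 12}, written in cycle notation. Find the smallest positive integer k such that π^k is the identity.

30

The cycle type of π is (6, 5, 1).
Since disjoint cycles commute, ord(π) = lcm(6, 5) = 30.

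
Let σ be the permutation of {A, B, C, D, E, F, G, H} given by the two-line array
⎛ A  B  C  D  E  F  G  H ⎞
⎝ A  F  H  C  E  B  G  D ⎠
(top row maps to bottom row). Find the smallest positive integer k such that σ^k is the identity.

6

Writing σ as disjoint cycles, the cycle lengths are 3, 2, 1, 1, 1.
The order of σ is the least common multiple of its cycle lengths: lcm(3, 2) = 6.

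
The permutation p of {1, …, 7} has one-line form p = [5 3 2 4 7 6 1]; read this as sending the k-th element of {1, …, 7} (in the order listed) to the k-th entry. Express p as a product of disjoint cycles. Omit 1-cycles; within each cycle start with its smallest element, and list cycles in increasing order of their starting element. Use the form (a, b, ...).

Iterating p from 1 gives 1 → 5 → 7 → 1; that is the 3-cycle (1, 5, 7).
Repeating from the next unused element and collecting all non-trivial cycles gives (1, 5, 7)(2, 3).

(1, 5, 7)(2, 3)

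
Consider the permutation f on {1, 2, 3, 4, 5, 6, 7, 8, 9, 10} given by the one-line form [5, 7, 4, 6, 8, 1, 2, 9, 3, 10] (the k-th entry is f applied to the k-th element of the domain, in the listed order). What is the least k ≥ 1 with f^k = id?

Writing f as disjoint cycles, the cycle lengths are 7, 2, 1.
Since disjoint cycles commute, ord(f) = lcm(7, 2) = 14.

14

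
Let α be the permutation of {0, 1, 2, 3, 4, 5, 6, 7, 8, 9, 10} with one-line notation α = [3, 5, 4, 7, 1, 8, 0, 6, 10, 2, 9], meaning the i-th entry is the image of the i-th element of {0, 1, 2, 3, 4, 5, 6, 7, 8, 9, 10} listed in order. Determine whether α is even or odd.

odd

In disjoint-cycle form the cycle lengths are 7, 4.
A cycle is odd iff its length is even; α has 1 even-length cycle, so sgn(α) = (−1)^1 and α is odd.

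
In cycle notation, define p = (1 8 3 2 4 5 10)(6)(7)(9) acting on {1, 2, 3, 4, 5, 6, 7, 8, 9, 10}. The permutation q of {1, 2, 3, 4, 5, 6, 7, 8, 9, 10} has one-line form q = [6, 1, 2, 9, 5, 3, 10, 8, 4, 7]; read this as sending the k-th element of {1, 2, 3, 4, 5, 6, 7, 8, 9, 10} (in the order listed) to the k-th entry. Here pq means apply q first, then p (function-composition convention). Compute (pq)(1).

q(1) = 6, then p(6) = 6; composing gives (pq)(1) = 6.

6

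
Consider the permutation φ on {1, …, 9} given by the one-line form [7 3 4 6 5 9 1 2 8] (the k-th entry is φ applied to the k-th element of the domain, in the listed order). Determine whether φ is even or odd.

even

In disjoint-cycle form the cycle lengths are 6, 2, 1.
A cycle of length ℓ contributes ℓ−1 transpositions, so φ is a product of 5 + 1 = 6 transpositions — even.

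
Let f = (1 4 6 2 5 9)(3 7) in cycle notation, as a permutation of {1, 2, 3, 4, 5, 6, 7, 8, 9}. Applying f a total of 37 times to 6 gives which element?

2

6 lies in the 6-cycle (1 4 6 2 5 9).
On a 6-cycle, f^6 is the identity, so f^37 = f^1 there (37 ≡ 1 mod 6).
Stepping 1 place around the cycle: 6 → 2.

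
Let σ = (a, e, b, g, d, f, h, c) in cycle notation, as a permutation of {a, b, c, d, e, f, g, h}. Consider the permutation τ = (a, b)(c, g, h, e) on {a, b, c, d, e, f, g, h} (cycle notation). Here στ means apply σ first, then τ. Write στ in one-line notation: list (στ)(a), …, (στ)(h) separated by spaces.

c h b f a e d g

Chase each element through σ then τ: a → e → c; b → g → h; c → a → b; d → f → f; e → b → a; f → h → e; g → d → d; h → c → g.
Collecting the images, στ = [c h b f a e d g].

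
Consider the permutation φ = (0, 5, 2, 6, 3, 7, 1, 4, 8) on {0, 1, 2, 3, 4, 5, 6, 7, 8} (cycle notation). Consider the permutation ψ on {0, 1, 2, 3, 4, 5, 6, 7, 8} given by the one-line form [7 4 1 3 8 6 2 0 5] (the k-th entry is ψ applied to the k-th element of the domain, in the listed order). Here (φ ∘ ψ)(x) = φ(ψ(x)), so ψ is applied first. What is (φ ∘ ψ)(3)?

7

ψ(3) = 3, then φ(3) = 7; composing gives (φ ∘ ψ)(3) = 7.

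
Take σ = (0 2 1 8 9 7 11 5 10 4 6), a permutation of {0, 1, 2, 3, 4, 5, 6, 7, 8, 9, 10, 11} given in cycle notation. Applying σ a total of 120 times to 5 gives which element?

5 lies in the 11-cycle (0 2 1 8 9 7 11 5 10 4 6).
On an 11-cycle, σ^11 is the identity, so σ^120 = σ^10 there (120 ≡ 10 mod 11).
Advancing 10 steps from 5: 5 → 10 → 4 → 6 → 0 → 2 → 1 → 8 → 9 → 7 → 11.

11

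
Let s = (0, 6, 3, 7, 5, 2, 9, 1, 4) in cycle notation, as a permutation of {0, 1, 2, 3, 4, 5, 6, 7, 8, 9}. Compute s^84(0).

0 lies in the 9-cycle (0, 6, 3, 7, 5, 2, 9, 1, 4).
On a 9-cycle, s^9 is the identity, so s^84 = s^3 there (84 ≡ 3 mod 9).
Advancing 3 steps from 0: 0 → 6 → 3 → 7.

7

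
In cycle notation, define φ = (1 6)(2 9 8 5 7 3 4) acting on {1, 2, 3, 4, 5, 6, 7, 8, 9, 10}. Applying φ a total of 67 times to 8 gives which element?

8 lies in the 7-cycle (2 9 8 5 7 3 4).
Powers repeat with period 7 on this cycle, and 67 mod 7 = 4, so φ^67(8) = φ^4(8).
Stepping 4 places around the cycle: 8 → 5 → 7 → 3 → 4.

4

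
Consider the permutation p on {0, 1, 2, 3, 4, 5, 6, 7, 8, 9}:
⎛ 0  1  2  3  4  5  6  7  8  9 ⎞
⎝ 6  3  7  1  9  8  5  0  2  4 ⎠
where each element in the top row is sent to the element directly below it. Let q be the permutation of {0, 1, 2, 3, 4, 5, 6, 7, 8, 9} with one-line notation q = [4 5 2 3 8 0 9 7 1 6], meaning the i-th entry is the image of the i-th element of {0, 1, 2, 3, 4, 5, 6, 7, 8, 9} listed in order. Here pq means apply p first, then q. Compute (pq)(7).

4

(pq)(7) = q(p(7)). p(7) = 0, then q(0) = 4. So (pq)(7) = 4.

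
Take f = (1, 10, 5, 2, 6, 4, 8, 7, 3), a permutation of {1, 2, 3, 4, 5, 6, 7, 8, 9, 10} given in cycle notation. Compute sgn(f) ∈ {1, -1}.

The cycle lengths are 9, 1.
A cycle of length ℓ contributes ℓ−1 transpositions, so f is a product of 8 transpositions — even.

1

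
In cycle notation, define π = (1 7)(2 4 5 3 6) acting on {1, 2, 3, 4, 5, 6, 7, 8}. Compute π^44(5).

4

5 lies in the 5-cycle (2 4 5 3 6).
Since the cycle has length 5, π^44 acts on it the same as π^4 (44 mod 5 = 4).
Advancing 4 steps from 5: 5 → 3 → 6 → 2 → 4.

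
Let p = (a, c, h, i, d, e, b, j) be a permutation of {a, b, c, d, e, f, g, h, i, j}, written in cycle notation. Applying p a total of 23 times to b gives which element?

b lies in the 8-cycle (a, c, h, i, d, e, b, j).
On an 8-cycle, p^8 is the identity, so p^23 = p^7 there (23 ≡ 7 mod 8).
Advancing 7 steps from b: b → j → a → c → h → i → d → e.

e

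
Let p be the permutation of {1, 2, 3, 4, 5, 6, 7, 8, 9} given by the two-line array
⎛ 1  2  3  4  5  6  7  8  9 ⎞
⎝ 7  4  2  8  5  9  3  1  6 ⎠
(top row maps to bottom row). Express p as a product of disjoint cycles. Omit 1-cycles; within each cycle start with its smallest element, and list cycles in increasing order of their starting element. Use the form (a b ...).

(1 7 3 2 4 8)(6 9)

Iterating p from 1 gives 1 → 7 → 3 → 2 → 4 → 8 → 1; that is the 6-cycle (1 7 3 2 4 8).
Repeating from the next unused element and collecting all non-trivial cycles gives (1 7 3 2 4 8)(6 9).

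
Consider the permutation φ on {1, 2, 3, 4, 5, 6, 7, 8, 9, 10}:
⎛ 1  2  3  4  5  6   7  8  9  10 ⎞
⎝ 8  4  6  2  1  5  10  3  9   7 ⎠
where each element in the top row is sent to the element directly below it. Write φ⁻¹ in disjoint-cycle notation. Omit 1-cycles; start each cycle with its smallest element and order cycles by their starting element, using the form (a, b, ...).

(1, 5, 6, 3, 8)(2, 4)(7, 10)

The cycle decomposition of φ is (1, 8, 3, 6, 5)(2, 4)(7, 10).
Reversing each cycle (and rotating so the smallest element leads) gives φ⁻¹ = (1, 5, 6, 3, 8)(2, 4)(7, 10).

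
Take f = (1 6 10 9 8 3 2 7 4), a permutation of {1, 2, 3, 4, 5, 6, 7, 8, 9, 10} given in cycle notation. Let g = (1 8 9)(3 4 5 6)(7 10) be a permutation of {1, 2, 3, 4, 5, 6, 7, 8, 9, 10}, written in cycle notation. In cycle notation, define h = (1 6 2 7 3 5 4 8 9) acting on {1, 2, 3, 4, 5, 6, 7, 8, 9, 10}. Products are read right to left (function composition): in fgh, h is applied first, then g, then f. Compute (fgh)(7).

Apply the permutations in order: h(7) = 3, then g(3) = 4, then f(4) = 1. So (fgh)(7) = 1.

1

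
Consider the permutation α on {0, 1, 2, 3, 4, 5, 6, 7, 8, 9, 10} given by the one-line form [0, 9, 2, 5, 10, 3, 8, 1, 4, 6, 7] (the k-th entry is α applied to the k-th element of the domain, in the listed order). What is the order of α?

14

The disjoint-cycle form of α has cycle lengths 7, 2, 1, 1.
The order of α is the least common multiple of its cycle lengths: lcm(7, 2) = 14.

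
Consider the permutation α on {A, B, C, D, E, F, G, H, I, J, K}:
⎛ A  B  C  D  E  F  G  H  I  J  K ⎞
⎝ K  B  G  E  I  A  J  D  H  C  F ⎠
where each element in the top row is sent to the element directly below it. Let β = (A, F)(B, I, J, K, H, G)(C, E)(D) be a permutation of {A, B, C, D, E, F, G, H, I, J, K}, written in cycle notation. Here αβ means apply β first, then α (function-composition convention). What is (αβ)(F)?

First apply β: β(F) = A, then α(A) = K. Thus (αβ)(F) = K.

K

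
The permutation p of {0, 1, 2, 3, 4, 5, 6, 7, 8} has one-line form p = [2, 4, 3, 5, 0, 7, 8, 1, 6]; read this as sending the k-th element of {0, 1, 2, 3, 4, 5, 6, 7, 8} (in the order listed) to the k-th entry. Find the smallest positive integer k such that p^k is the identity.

Writing p as disjoint cycles, the cycle lengths are 7, 2.
Since disjoint cycles commute, ord(p) = lcm(7, 2) = 14.

14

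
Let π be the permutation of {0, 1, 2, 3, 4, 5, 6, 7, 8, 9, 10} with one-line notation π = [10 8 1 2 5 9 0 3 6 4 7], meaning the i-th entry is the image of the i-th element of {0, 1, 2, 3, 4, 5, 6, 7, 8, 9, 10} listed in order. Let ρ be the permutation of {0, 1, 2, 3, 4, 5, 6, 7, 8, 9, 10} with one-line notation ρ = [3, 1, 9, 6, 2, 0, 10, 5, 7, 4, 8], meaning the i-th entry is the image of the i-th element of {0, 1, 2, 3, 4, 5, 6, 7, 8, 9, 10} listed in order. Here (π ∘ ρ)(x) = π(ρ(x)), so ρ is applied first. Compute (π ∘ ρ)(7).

First apply ρ: ρ(7) = 5, then π(5) = 9. Thus (π ∘ ρ)(7) = 9.

9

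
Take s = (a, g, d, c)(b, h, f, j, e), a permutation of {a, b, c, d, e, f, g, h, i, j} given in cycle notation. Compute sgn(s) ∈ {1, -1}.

The cycle lengths are 5, 4, 1.
A cycle of length ℓ contributes ℓ−1 transpositions, so s is a product of 4 + 3 = 7 transpositions — odd.

-1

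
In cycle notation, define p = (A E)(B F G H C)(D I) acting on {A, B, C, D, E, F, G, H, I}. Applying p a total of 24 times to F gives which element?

B

F lies in the 5-cycle (B F G H C).
On a 5-cycle, p^5 is the identity, so p^24 = p^4 there (24 ≡ 4 mod 5).
Advancing 4 steps from F: F → G → H → C → B.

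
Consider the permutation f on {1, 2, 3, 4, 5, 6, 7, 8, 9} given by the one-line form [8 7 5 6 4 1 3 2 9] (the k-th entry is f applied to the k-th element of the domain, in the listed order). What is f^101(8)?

4

Tracing 8 → 2 → … returns to 8 after 8 steps, so 8 lies in an 8-cycle (1 8 2 7 3 5 4 6).
Powers repeat with period 8 on this cycle, and 101 mod 8 = 5, so f^101(8) = f^5(8).
Advancing 5 steps from 8: 8 → 2 → 7 → 3 → 5 → 4.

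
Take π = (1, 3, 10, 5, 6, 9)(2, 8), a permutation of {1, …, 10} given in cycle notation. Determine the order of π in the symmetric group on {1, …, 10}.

The disjoint cycles have lengths 6, 2, 1, 1.
The order of π is the least common multiple of its cycle lengths: lcm(6, 2) = 6.

6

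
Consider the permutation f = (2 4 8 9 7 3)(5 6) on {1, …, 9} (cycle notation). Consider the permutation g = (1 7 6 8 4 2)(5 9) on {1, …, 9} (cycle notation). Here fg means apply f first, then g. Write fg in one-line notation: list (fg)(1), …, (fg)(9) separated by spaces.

For each element, apply f then g: 1 → 1 → 7; 2 → 4 → 2; 3 → 2 → 1; 4 → 8 → 4; 5 → 6 → 8; 6 → 5 → 9; 7 → 3 → 3; 8 → 9 → 5; 9 → 7 → 6.
Collecting the images, fg = [7 2 1 4 8 9 3 5 6].

7 2 1 4 8 9 3 5 6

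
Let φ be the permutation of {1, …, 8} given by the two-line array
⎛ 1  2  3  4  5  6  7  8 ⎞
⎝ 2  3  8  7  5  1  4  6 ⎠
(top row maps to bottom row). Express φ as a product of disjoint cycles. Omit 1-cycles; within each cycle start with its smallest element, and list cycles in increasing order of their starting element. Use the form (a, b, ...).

(1, 2, 3, 8, 6)(4, 7)

Start at 1 and follow images: 1 → 2 → 3 → 8 → 6 → 1, giving the cycle (1, 2, 3, 8, 6).
Repeating from the next unused element and collecting all non-trivial cycles gives (1, 2, 3, 8, 6)(4, 7).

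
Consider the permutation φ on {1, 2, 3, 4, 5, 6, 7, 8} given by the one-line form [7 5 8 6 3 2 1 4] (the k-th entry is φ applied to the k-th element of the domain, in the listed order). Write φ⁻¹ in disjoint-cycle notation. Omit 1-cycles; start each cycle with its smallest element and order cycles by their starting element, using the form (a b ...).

(1 7)(2 6 4 8 3 5)

The cycle decomposition of φ is (1 7)(2 5 3 8 4 6).
Reversing each cycle (and rotating so the smallest element leads) gives φ⁻¹ = (1 7)(2 6 4 8 3 5).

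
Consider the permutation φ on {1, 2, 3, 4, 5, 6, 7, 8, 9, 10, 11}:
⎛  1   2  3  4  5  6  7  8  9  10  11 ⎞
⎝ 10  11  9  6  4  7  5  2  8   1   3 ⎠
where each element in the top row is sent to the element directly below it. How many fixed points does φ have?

No element satisfies φ(x) = x, so there are 0 fixed points.

0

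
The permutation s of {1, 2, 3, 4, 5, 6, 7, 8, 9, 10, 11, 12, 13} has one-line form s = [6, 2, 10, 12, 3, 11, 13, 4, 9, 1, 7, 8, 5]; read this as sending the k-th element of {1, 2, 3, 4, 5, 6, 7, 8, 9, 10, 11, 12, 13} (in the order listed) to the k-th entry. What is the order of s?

Writing s as disjoint cycles, the cycle lengths are 8, 3, 1, 1.
The order is lcm(8, 3) = 24.

24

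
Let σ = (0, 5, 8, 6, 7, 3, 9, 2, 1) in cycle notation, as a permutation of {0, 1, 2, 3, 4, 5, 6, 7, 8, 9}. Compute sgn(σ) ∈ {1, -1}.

The cycle lengths are 9, 1.
A cycle is odd iff its length is even; σ has 0 even-length cycles, so sgn(σ) = (−1)^0 and σ is even.

1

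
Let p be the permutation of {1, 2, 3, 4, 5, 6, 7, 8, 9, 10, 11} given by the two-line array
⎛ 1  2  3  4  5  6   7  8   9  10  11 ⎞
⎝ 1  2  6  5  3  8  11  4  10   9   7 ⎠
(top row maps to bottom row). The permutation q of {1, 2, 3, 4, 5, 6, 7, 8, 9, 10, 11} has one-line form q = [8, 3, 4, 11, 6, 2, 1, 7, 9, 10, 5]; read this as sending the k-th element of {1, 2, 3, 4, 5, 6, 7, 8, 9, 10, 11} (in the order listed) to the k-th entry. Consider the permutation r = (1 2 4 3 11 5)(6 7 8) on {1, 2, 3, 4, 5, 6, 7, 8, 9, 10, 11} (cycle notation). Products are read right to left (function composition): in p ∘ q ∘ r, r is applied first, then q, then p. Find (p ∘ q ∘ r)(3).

(p ∘ q ∘ r)(3) = p(q(r(3))). r(3) = 11, then q(11) = 5, then p(5) = 3, so the result is 3.

3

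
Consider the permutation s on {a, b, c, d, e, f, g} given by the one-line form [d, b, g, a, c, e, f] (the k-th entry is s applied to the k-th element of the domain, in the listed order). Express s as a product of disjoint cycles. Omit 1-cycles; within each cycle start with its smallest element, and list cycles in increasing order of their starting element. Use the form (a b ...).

Start at a and follow images: a → d → a, giving the cycle (a d).
Repeating from the next unused element and collecting all non-trivial cycles gives (a d)(c g f e).

(a d)(c g f e)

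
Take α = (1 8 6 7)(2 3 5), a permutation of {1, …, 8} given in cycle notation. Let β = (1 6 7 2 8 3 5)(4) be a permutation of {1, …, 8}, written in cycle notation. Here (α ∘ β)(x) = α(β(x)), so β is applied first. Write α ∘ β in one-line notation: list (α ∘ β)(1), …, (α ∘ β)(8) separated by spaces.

Chase each element through β then α: 1 → 6 → 7; 2 → 8 → 6; 3 → 5 → 2; 4 → 4 → 4; 5 → 1 → 8; 6 → 7 → 1; 7 → 2 → 3; 8 → 3 → 5.
Collecting the images, α ∘ β = [7 6 2 4 8 1 3 5].

7 6 2 4 8 1 3 5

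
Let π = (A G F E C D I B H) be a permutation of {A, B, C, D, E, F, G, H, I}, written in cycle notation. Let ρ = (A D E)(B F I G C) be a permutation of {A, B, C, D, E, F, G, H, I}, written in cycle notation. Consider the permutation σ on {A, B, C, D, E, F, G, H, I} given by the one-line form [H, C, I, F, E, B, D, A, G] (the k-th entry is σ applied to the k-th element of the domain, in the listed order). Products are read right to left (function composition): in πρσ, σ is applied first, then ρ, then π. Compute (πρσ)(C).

F

(πρσ)(C) = π(ρ(σ(C))). σ(C) = I, then ρ(I) = G, then π(G) = F, so the result is F.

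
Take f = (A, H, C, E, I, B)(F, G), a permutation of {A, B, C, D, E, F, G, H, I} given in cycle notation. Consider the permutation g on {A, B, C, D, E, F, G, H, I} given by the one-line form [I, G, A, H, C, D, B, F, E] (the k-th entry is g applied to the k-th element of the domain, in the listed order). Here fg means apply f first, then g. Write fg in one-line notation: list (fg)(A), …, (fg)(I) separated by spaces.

Chase each element through f then g: A → H → F; B → A → I; C → E → C; D → D → H; E → I → E; F → G → B; G → F → D; H → C → A; I → B → G.
So fg in one-line form is F I C H E B D A G.

F I C H E B D A G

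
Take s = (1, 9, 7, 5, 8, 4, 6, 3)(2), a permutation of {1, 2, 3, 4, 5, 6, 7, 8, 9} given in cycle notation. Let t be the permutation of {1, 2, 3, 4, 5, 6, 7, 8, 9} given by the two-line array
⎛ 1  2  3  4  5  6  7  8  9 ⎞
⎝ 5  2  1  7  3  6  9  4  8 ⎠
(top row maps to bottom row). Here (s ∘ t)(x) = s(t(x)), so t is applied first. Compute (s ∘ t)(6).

3

(s ∘ t)(6) = s(t(6)). t(6) = 6, then s(6) = 3. So (s ∘ t)(6) = 3.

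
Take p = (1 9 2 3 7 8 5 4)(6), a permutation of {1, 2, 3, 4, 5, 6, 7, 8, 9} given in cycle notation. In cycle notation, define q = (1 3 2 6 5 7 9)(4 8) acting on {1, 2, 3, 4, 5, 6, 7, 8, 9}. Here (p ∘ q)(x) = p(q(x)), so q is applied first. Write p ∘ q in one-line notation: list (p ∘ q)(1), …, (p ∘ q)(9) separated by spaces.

7 6 3 5 8 4 2 1 9

(p ∘ q)(x) = p(q(x)). Computing each image: p(q(1)) = p(3) = 7, p(q(2)) = p(6) = 6, p(q(3)) = p(2) = 3, p(q(4)) = p(8) = 5, p(q(5)) = p(7) = 8, p(q(6)) = p(5) = 4, p(q(7)) = p(9) = 2, p(q(8)) = p(4) = 1, p(q(9)) = p(1) = 9.
Hence p ∘ q = [7 6 3 5 8 4 2 1 9].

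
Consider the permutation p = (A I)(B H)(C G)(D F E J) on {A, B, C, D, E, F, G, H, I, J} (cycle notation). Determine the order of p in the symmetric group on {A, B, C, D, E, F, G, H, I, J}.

The cycle type of p is (4, 2, 2, 2).
The order of p is the least common multiple of its cycle lengths: lcm(4, 2, 2, 2) = 4.

4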